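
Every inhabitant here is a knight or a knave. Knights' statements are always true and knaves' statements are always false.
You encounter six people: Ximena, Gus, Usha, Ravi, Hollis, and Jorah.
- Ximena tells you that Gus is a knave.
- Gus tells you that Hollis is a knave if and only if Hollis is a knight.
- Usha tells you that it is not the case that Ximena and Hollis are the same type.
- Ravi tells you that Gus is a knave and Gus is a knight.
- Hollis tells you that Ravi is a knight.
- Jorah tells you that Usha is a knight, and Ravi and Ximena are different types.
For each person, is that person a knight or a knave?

Ximena is a knight; "Gus is a knave" is True, as required.
Since Gus is a knave, "Hollis is a knave if and only if Hollis is a knight" needs to be False, which holds.
Since Usha is a knight, "it is not the case that Ximena and Hollis are the same type" needs to be True, which holds.
Ravi (knave): "Gus is a knave and Gus is a knight" — False. ✓
Hollis is a knave; "Ravi is a knight" is False, as required.
Jorah is a knight; "Usha is a knight, and Ravi and Ximena are different types" is True, as required.

Knights: Ximena, Usha, and Jorah. Knaves: Gus, Ravi, and Hollis.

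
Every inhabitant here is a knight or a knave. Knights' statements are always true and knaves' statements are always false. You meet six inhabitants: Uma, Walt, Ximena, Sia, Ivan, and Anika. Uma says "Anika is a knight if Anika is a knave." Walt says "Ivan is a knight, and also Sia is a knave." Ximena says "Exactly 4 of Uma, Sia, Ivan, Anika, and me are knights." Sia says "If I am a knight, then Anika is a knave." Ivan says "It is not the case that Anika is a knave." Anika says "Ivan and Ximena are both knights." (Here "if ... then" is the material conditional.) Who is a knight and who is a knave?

Uma is a knave; "Anika is a knight if Anika is a knave" is False, as required.
Walt is a knave, so "Ivan is a knight, and also Sia is a knave" must be False — and it is.
Ximena (knave): "exactly 4 of Uma, Sia, Ivan, Anika, and me are knights" — False. ✓
Sia (knight): "if I am a knight, then Anika is a knave" — True. ✓
Since Ivan is a knave, "it is not the case that Anika is a knave" needs to be False, which holds.
Since Anika is a knave, "Ivan and Ximena are both knights" needs to be False, which holds.

Uma is a knave, Walt is a knave, Ximena is a knave, Sia is a knight, Ivan is a knave, and Anika is a knave.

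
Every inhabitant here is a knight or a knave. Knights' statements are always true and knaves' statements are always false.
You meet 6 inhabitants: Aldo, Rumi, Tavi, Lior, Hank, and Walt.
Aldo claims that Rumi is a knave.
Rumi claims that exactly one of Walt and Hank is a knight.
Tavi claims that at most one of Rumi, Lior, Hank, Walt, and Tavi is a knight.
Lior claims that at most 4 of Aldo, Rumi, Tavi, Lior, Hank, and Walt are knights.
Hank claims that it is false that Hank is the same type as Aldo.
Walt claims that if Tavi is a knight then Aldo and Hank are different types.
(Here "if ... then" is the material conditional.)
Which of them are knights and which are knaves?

Aldo is a knave, Rumi is a knight, Tavi is a knave, Lior is a knight, Hank is a knave, and Walt is a knight.

Since Aldo is a knave, "Rumi is a knave" needs to be False, which holds.
Rumi is a knight, so "exactly one of Walt and Hank is a knight" must be true — and it is.
Tavi (knave): "at most one of Rumi, Lior, Hank, Walt, and Tavi is a knight" — False. ✓
Lior is a knight, and the claim "at most 4 of Aldo, Rumi, Tavi, Lior, Hank, and Walt are knights" is indeed true.
Hank is a knave; "it is false that Hank is the same type as Aldo" is False, as required.
Walt is a knight; "if Tavi is a knight then Aldo and Hank are different types" is true, as required.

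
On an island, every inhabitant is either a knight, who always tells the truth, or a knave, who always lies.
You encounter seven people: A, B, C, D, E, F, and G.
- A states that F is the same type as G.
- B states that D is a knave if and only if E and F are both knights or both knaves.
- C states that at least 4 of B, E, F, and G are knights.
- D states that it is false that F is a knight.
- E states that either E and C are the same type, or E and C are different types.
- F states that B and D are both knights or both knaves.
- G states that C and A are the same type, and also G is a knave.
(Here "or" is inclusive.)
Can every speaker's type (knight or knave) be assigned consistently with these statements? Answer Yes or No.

No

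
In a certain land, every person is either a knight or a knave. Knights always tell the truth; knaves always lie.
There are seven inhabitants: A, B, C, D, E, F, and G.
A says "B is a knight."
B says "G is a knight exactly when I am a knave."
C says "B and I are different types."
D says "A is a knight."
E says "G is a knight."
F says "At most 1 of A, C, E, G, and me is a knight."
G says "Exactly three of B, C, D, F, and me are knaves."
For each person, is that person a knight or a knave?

A is a knave, so "B is a knight" must be false — and it is.
As a knave, B's statement "G is a knight exactly when I am a knave" should be false; it is.
Since C is a knave, "B and I are different types" needs to be false, which holds.
D is a knave; "A is a knight" is false, as required.
Since E is a knave, "G is a knight" needs to be false, which holds.
As a knight, F's statement "at most 1 of A, C, E, G, and me is a knight" should be True; it is.
As a knave, G's statement "exactly three of B, C, D, F, and me are knaves" should be false; it is.

Knights: F. Knaves: A, B, C, D, E, and G.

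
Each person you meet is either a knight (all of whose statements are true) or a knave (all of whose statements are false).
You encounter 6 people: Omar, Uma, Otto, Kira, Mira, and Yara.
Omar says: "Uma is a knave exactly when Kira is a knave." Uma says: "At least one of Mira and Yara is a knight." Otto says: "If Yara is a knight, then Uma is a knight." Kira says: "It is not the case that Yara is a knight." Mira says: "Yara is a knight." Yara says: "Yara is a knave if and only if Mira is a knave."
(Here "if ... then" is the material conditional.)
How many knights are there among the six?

4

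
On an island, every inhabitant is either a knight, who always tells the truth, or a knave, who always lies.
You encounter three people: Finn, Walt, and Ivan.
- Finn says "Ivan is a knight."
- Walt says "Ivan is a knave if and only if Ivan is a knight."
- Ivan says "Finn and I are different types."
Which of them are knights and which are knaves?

Knights: none. Knaves: Finn, Walt, and Ivan.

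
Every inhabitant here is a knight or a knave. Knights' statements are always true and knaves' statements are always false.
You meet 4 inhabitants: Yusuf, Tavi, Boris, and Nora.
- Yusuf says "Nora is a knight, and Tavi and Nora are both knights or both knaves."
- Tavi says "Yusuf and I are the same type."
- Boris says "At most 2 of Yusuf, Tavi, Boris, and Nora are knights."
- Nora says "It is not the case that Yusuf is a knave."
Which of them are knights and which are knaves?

Yusuf is a knight, and the claim "Nora is a knight, and Tavi and Nora are both knights or both knaves" is indeed true.
Tavi (knight): "Yusuf and I are the same type" — true. ✓
Boris (knave): "at most 2 of Yusuf, Tavi, Boris, and Nora are knights" — False. ✓
Nora is a knight; "it is not the case that Yusuf is a knave" is true, as required.

Yusuf is a knight, Tavi is a knight, Boris is a knave, and Nora is a knight.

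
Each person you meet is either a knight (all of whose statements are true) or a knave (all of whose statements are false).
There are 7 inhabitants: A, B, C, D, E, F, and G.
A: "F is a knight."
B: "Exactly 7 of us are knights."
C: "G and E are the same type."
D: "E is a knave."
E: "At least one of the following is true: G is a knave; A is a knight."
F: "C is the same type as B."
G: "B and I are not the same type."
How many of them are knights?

3

The unique consistent assignment is A=knight, B=knave, C=knave, D=knave, E=knight, F=knight, G=knave.
That has 3 knights.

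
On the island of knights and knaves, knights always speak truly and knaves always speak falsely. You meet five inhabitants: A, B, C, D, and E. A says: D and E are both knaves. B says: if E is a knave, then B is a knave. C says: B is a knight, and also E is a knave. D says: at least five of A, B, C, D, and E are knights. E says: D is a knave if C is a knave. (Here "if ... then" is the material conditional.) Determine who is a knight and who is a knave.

A is a knave, so "D and E are both knaves" must be False — and it is.
B is a knight, so "if E is a knave, then B is a knave" must be True — and it is.
C is a knave, and the claim "B is a knight, and also E is a knave" is indeed False.
D is a knave; "at least five of A, B, C, D, and E are knights" is False, as required.
E (knight): "D is a knave if C is a knave" — True. ✓

A is a knave, B is a knight, C is a knave, D is a knave, and E is a knight.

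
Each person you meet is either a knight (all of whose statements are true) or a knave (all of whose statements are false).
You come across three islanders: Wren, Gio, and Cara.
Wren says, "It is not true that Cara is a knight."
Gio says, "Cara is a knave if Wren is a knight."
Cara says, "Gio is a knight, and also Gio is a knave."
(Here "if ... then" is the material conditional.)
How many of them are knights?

2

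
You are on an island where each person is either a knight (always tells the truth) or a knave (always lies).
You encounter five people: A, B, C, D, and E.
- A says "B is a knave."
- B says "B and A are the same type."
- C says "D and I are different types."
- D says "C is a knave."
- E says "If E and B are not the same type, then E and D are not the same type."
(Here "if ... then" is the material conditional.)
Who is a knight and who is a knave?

A is a knight, and the claim "B is a knave" is indeed True.
B is a knave, and the claim "B and A are the same type" is indeed False.
As a knight, C's statement "D and I are different types" should be True; it is.
Since D is a knave, "C is a knave" needs to be False, which holds.
E is a knight, so "if E and B are not the same type, then E and D are not the same type" must be True — and it is.

A is a knight, B is a knave, C is a knight, D is a knave, and E is a knight.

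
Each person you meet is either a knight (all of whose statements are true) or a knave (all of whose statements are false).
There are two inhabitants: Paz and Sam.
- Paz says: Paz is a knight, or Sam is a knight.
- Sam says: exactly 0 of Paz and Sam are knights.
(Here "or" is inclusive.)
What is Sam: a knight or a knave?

Sam is a knave.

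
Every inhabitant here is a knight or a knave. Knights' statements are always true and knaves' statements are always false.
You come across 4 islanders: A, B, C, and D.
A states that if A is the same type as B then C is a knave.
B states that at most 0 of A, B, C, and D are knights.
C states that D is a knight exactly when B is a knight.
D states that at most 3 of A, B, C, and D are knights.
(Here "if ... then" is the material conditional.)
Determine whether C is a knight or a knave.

Consistent assignments: {A=knight, B=knave, C=knave, D=knight}
In every consistent assignment, C is a knave.

C is a knave.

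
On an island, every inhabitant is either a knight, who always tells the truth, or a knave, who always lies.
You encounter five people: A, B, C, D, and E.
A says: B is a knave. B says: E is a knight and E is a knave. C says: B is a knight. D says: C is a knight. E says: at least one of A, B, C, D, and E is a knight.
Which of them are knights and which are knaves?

A is a knight, and the claim "B is a knave" is indeed True.
As a knave, B's statement "E is a knight and E is a knave" should be False; it is.
C (knave): "B is a knight" — False. ✓
D is a knave, and the claim "C is a knight" is indeed False.
Since E is a knight, "at least one of A, B, C, D, and E is a knight" needs to be True, which holds.

Knights: A and E. Knaves: B, C, and D.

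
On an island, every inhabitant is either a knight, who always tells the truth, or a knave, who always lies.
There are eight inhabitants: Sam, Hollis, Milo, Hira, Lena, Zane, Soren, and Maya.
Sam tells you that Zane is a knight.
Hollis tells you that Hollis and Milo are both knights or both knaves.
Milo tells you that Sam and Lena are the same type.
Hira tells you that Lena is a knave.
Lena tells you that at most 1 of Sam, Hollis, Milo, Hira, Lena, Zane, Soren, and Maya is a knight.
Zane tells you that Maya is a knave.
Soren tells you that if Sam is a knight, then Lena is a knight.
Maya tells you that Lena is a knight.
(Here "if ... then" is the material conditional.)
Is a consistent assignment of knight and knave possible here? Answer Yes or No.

No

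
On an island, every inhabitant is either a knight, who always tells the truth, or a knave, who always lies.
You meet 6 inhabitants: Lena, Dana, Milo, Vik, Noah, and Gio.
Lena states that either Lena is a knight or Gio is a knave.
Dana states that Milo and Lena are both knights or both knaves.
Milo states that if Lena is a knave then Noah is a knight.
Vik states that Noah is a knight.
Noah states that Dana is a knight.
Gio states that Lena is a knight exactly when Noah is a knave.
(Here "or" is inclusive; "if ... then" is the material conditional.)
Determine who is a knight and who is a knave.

Knights: Lena, Dana, Milo, Vik, and Noah. Knaves: Gio.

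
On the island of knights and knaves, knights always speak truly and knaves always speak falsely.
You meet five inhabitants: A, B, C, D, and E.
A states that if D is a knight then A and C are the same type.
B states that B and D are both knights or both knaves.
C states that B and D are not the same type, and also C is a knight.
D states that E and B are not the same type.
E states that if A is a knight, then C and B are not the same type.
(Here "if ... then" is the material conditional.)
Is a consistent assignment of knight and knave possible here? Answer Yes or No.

Yes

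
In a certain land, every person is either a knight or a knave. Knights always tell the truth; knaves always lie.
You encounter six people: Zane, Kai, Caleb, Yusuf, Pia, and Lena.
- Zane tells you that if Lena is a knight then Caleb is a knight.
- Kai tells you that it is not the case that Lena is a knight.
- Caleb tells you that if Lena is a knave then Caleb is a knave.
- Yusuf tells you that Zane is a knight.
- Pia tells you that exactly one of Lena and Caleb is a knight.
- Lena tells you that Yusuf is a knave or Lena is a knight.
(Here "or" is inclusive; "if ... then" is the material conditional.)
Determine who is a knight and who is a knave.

Knights: Zane, Caleb, Yusuf, and Lena. Knaves: Kai and Pia.

Zane (knight): "if Lena is a knight then Caleb is a knight" — True. ✓
Kai is a knave; "it is not the case that Lena is a knight" is false, as required.
Since Caleb is a knight, "if Lena is a knave then Caleb is a knave" needs to be True, which holds.
Yusuf (knight): "Zane is a knight" — True. ✓
Pia (knave): "exactly one of Lena and Caleb is a knight" — false. ✓
Lena is a knight, so "Yusuf is a knave or Lena is a knight" must be True — and it is.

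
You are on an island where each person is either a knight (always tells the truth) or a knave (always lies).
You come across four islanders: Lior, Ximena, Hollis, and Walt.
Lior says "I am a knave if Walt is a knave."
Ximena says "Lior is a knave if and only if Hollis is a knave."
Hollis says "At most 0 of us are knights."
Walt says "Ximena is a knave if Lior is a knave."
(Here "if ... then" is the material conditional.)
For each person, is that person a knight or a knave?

Knights: Lior and Walt. Knaves: Ximena and Hollis.

Lior is a knight, so "I am a knave if Walt is a knave" must be True — and it is.
Ximena is a knave, so "Lior is a knave if and only if Hollis is a knave" must be false — and it is.
Hollis is a knave, so "at most 0 of us are knights" must be false — and it is.
Walt is a knight, and the claim "Ximena is a knave if Lior is a knave" is indeed True.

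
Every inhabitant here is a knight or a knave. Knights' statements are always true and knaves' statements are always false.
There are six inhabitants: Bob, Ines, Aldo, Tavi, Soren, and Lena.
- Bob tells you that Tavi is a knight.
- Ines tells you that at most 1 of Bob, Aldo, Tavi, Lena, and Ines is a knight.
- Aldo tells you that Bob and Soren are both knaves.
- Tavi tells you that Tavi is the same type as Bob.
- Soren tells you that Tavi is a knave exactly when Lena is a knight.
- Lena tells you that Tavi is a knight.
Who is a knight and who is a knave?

Bob is a knight, Ines is a knave, Aldo is a knave, Tavi is a knight, Soren is a knave, and Lena is a knight.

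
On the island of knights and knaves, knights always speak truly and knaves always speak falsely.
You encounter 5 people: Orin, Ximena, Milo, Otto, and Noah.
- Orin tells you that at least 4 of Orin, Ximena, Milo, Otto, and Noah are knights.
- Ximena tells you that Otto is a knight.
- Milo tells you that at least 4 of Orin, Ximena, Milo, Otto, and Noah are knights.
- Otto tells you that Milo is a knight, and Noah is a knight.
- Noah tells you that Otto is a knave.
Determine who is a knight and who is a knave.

Orin is a knave, Ximena is a knave, Milo is a knave, Otto is a knave, and Noah is a knight.

Since Orin is a knave, "at least 4 of Orin, Ximena, Milo, Otto, and Noah are knights" needs to be false, which holds.
Ximena (knave): "Otto is a knight" — false. ✓
Milo (knave): "at least 4 of Orin, Ximena, Milo, Otto, and Noah are knights" — false. ✓
Otto (knave): "Milo is a knight, and Noah is a knight" — false. ✓
As a knight, Noah's statement "Otto is a knave" should be True; it is.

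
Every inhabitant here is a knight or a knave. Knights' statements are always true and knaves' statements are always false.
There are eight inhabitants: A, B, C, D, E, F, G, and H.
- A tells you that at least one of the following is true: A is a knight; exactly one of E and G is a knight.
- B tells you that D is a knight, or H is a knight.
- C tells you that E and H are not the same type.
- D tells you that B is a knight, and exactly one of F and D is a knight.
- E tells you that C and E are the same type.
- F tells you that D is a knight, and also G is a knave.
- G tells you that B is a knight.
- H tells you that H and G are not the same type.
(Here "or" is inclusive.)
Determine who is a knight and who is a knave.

A is a knight; "at least one of the following is true: A is a knight; exactly one of E and G is a knight" is true, as required.
B is a knave, and the claim "D is a knight, or H is a knight" is indeed False.
As a knight, C's statement "E and H are not the same type" should be true; it is.
D (knave): "B is a knight, and exactly one of F and D is a knight" — False. ✓
E is a knight, so "C and E are the same type" must be true — and it is.
F is a knave; "D is a knight, and also G is a knave" is False, as required.
G is a knave; "B is a knight" is False, as required.
Since H is a knave, "H and G are not the same type" needs to be False, which holds.

Knights: A, C, and E. Knaves: B, D, F, G, and H.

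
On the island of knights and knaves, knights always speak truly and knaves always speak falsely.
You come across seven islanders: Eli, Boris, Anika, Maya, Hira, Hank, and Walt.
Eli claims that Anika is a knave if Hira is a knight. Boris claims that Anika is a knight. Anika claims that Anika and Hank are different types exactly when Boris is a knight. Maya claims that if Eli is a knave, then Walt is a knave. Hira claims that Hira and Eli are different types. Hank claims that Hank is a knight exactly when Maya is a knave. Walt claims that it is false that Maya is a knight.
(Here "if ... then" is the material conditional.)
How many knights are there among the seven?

4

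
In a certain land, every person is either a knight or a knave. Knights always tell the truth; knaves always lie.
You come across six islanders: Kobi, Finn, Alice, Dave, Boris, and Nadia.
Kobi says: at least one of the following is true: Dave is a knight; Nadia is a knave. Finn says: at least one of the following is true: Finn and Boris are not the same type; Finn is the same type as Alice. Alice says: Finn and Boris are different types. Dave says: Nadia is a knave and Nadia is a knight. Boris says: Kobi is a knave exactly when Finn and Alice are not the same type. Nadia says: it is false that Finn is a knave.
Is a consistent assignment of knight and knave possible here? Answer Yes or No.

Yes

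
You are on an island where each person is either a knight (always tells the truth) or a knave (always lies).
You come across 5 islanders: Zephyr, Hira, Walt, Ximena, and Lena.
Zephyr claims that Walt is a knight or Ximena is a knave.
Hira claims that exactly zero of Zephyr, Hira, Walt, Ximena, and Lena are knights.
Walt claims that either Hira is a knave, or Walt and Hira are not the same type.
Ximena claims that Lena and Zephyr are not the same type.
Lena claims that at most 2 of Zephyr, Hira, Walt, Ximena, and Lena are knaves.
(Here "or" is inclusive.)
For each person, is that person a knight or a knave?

Zephyr is a knight, and the claim "Walt is a knight or Ximena is a knave" is indeed True.
Hira (knave): "exactly zero of Zephyr, Hira, Walt, Ximena, and Lena are knights" — false. ✓
Walt is a knight, so "either Hira is a knave, or Walt and Hira are not the same type" must be True — and it is.
Ximena is a knave, so "Lena and Zephyr are not the same type" must be false — and it is.
As a knight, Lena's statement "at most 2 of Zephyr, Hira, Walt, Ximena, and Lena are knaves" should be True; it is.

Zephyr is a knight, Hira is a knave, Walt is a knight, Ximena is a knave, and Lena is a knight.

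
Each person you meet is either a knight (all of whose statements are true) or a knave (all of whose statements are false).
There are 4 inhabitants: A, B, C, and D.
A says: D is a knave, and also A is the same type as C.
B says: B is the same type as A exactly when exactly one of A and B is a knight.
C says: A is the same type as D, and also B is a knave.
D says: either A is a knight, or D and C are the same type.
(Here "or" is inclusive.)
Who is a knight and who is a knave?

A is a knave, and the claim "D is a knave, and also A is the same type as C" is indeed false.
B is a knave; "B is the same type as A exactly when exactly one of A and B is a knight" is false, as required.
C is a knight, so "A is the same type as D, and also B is a knave" must be true — and it is.
Since D is a knave, "either A is a knight, or D and C are the same type" needs to be false, which holds.

A is a knave, B is a knave, C is a knight, and D is a knave.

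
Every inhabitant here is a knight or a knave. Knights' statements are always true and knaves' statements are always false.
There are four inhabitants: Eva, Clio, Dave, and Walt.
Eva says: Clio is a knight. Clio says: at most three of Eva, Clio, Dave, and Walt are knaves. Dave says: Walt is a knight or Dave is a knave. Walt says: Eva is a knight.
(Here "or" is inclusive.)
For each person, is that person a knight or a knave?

Eva is a knight, Clio is a knight, Dave is a knight, and Walt is a knight.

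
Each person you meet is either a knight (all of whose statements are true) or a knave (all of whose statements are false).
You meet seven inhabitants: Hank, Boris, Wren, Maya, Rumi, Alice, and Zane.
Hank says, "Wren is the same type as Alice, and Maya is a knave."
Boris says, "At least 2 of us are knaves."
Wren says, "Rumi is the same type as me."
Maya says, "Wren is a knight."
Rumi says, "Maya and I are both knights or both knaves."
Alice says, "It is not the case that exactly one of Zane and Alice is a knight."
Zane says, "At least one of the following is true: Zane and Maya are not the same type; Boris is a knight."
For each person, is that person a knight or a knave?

Knights: Boris, Wren, Maya, Rumi, and Zane. Knaves: Hank and Alice.

Hank is a knave, and the claim "Wren is the same type as Alice, and Maya is a knave" is indeed False.
Boris is a knight, so "at least 2 of us are knaves" must be True — and it is.
Since Wren is a knight, "Rumi is the same type as me" needs to be True, which holds.
Maya is a knight, so "Wren is a knight" must be True — and it is.
Rumi is a knight; "Maya and I are both knights or both knaves" is True, as required.
As a knave, Alice's statement "it is not the case that exactly one of Zane and Alice is a knight" should be False; it is.
Zane is a knight, and the claim "at least one of the following is true: Zane and Maya are not the same type; Boris is a knight" is indeed True.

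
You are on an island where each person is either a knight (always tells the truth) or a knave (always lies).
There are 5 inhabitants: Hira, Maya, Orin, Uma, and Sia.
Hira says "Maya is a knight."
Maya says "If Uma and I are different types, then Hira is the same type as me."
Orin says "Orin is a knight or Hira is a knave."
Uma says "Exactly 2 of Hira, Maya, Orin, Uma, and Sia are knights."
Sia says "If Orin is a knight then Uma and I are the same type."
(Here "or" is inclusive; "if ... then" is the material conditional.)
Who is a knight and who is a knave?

Hira is a knight, Maya is a knight, Orin is a knave, Uma is a knave, and Sia is a knight.

As a knight, Hira's statement "Maya is a knight" should be true; it is.
Maya is a knight; "if Uma and I are different types, then Hira is the same type as me" is true, as required.
Orin is a knave, so "Orin is a knight or Hira is a knave" must be False — and it is.
Uma is a knave, and the claim "exactly 2 of Hira, Maya, Orin, Uma, and Sia are knights" is indeed False.
Sia is a knight, so "if Orin is a knight then Uma and I are the same type" must be true — and it is.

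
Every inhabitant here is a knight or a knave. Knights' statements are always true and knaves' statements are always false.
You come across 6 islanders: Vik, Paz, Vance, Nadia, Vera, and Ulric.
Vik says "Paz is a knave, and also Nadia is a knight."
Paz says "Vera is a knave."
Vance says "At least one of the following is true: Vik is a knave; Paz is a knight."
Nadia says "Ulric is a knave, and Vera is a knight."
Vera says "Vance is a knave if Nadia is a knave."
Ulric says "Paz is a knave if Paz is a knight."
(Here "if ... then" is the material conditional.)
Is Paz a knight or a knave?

Paz is a knight.

Consistent assignments: {Vik=knave, Paz=knight, Vance=knight, Nadia=knave, Vera=knave, Ulric=knave}
In every consistent assignment, Paz is a knight.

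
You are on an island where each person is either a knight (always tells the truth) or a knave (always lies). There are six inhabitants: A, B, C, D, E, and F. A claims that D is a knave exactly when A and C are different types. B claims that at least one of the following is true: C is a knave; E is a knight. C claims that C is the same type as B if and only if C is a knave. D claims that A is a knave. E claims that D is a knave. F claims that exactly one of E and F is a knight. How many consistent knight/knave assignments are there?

2

Consistent assignments:
  A=knave, B=knave, C=knight, D=knight, E=knave, F=knight
  A=knave, B=knave, C=knight, D=knight, E=knave, F=knave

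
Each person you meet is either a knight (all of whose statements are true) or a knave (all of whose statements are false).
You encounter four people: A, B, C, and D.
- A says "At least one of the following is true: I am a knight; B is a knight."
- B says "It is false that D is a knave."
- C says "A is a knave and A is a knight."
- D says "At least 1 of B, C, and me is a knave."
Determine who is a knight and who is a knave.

A is a knight, B is a knight, C is a knave, and D is a knight.

Since A is a knight, "at least one of the following is true: I am a knight; B is a knight" needs to be True, which holds.
Since B is a knight, "it is false that D is a knave" needs to be True, which holds.
C is a knave, and the claim "A is a knave and A is a knight" is indeed false.
D is a knight, so "at least 1 of B, C, and me is a knave" must be True — and it is.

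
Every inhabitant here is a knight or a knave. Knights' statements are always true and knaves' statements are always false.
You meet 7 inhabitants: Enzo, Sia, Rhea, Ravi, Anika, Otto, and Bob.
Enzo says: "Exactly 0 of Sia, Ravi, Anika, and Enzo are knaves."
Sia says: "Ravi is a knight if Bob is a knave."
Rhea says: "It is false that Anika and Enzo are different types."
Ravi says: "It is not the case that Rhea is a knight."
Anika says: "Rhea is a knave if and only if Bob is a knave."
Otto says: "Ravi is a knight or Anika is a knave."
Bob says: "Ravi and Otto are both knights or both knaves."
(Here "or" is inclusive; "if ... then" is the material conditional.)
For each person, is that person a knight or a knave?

Knights: Rhea and Otto. Knaves: Enzo, Sia, Ravi, Anika, and Bob.

Enzo is a knave, and the claim "exactly 0 of Sia, Ravi, Anika, and Enzo are knaves" is indeed False.
Sia (knave): "Ravi is a knight if Bob is a knave" — False. ✓
Rhea is a knight; "it is false that Anika and Enzo are different types" is True, as required.
As a knave, Ravi's statement "it is not the case that Rhea is a knight" should be False; it is.
As a knave, Anika's statement "Rhea is a knave if and only if Bob is a knave" should be False; it is.
Otto is a knight, and the claim "Ravi is a knight or Anika is a knave" is indeed True.
Bob is a knave, and the claim "Ravi and Otto are both knights or both knaves" is indeed False.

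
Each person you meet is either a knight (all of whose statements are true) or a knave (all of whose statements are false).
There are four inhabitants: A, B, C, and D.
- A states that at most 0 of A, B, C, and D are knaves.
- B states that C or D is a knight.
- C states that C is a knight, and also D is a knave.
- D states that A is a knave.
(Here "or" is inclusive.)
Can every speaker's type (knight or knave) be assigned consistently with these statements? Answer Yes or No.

Yes

One consistent assignment: A=knave, B=knight, C=knave, D=knight.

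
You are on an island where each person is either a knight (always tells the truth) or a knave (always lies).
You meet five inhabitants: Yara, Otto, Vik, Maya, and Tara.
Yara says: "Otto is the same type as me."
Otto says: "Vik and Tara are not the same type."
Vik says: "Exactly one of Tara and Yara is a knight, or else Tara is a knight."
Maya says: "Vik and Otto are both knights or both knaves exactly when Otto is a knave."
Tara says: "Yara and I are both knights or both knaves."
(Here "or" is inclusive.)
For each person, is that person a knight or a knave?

Knights: Yara, Otto, and Vik. Knaves: Maya and Tara.

Suppose Yara is a knave. Then Yara's statement "Otto is the same type as me" would have to be false. Checking the 16 ways to assign the others, none is consistent with every speaker.
(For instance, with Otto=knight, Vik=knight, Maya=knave, Tara=knave, Vik's claim "exactly one of Tara and Yara is a knight, or else Tara is a knight" comes out false where it would need to be true.)
So Yara must be a knight, making "Otto is the same type as me" true. Taking Yara=knight, Otto=knight, Vik=knight, Maya=knave, Tara=knave, each remaining statement checks out:
  Otto (knight): "Vik and Tara are not the same type" — true. ✓
  Vik (knight): "exactly one of Tara and Yara is a knight, or else Tara is a knight" — true. ✓
  Maya (knave): "Vik and Otto are both knights or both knaves exactly when Otto is a knave" — false. ✓
  Tara (knave): "Yara and I are both knights or both knaves" — false. ✓
This is the unique consistent assignment.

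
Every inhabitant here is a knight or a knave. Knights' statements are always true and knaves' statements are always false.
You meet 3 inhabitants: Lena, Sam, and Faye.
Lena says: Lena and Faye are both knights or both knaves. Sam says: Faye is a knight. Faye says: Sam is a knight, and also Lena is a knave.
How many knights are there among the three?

2

The unique consistent assignment is Lena=knave, Sam=knight, Faye=knight.
That has 2 knights.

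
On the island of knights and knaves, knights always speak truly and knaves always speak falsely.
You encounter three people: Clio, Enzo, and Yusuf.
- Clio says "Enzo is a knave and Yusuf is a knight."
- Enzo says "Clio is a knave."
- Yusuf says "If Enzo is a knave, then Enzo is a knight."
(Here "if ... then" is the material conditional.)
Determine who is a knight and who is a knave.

Suppose Clio is a knight. Then Clio's statement "Enzo is a knave and Yusuf is a knight" would have to be true. Checking the 4 ways to assign the others, none is consistent with every speaker.
(For instance, with Enzo=knight, Yusuf=knight, Clio's claim "Enzo is a knave and Yusuf is a knight" comes out false where it would need to be true.)
So Clio must be a knave, making "Enzo is a knave and Yusuf is a knight" false. Taking Clio=knave, Enzo=knight, Yusuf=knight, each remaining statement checks out:
  Enzo (knight): "Clio is a knave" — true. ✓
  Yusuf (knight): "if Enzo is a knave, then Enzo is a knight" — true. ✓
This is the unique consistent assignment.

Clio is a knave, Enzo is a knight, and Yusuf is a knight.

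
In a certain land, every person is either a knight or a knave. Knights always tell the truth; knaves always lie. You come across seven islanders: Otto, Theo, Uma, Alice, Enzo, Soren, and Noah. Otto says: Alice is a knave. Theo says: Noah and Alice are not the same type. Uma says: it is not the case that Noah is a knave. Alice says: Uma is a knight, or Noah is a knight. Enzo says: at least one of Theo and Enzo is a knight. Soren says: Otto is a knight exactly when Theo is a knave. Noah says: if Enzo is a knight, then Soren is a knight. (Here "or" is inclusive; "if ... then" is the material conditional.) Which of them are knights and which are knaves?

Knights: Uma, Alice, and Noah. Knaves: Otto, Theo, Enzo, and Soren.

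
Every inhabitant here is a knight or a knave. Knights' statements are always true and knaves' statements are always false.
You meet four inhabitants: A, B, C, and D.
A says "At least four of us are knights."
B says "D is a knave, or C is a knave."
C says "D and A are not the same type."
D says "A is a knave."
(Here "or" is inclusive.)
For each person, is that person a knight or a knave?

Knights: C and D. Knaves: A and B.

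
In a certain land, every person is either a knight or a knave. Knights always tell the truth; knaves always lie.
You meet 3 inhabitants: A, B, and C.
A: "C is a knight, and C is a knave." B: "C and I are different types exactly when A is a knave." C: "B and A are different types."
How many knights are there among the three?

0

The unique consistent assignment is A=knave, B=knave, C=knave.
That has 0 knights.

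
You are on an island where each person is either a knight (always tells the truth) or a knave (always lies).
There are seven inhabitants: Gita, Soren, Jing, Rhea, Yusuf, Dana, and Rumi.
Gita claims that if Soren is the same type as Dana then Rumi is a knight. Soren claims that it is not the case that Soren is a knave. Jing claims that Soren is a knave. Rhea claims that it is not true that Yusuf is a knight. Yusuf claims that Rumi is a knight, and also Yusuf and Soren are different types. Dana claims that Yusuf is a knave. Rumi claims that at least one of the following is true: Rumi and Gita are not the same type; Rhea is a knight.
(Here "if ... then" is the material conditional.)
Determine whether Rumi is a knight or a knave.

Rumi is a knight.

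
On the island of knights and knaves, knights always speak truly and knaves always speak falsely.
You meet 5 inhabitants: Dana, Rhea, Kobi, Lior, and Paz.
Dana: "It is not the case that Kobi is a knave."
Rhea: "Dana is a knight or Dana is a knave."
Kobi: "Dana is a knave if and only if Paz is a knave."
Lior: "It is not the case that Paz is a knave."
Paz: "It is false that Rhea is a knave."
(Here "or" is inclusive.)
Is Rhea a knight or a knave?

Consistent assignments: {Dana=knight, Rhea=knight, Kobi=knight, Lior=knight, Paz=knight}; {Dana=knave, Rhea=knight, Kobi=knave, Lior=knight, Paz=knight}
In every consistent assignment, Rhea is a knight.

Rhea is a knight.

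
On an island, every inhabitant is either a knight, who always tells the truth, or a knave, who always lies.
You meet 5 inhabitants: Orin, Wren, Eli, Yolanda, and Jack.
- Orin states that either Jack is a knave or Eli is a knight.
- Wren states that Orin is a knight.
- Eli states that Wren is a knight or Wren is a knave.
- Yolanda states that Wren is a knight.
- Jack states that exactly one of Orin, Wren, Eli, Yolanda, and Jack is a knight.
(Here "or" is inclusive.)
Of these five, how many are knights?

The unique consistent assignment is Orin=knight, Wren=knight, Eli=knight, Yolanda=knight, Jack=knave.
That has 4 knights.

4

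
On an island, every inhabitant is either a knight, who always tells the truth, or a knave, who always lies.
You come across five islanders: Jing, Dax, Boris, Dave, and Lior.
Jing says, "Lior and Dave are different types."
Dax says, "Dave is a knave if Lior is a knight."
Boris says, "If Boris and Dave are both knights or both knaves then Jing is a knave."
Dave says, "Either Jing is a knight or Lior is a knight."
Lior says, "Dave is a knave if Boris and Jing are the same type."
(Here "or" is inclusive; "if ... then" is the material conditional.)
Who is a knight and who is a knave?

Since Jing is a knave, "Lior and Dave are different types" needs to be False, which holds.
Dax is a knave; "Dave is a knave if Lior is a knight" is False, as required.
Boris (knight): "if Boris and Dave are both knights or both knaves then Jing is a knave" — true. ✓
Dave (knight): "either Jing is a knight or Lior is a knight" — true. ✓
Since Lior is a knight, "Dave is a knave if Boris and Jing are the same type" needs to be true, which holds.

Jing is a knave, Dax is a knave, Boris is a knight, Dave is a knight, and Lior is a knight.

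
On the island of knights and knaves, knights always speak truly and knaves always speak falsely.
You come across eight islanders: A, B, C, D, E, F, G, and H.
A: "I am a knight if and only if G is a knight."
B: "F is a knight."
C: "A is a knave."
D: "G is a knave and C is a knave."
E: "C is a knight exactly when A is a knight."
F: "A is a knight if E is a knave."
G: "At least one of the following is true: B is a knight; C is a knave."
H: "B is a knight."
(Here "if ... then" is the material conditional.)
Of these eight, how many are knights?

5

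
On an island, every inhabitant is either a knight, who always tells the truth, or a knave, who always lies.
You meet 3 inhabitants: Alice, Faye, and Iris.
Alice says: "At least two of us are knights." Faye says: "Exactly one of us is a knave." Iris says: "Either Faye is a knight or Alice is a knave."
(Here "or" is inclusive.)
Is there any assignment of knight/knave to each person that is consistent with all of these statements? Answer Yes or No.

One consistent assignment: Alice=knave, Faye=knave, Iris=knight.

Yes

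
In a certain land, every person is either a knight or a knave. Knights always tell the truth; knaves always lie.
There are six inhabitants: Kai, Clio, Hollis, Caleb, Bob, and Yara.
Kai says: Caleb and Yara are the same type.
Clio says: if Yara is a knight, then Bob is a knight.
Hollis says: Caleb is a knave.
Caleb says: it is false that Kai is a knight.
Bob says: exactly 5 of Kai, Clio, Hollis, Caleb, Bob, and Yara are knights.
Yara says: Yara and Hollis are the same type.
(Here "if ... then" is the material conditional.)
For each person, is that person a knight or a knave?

Kai is a knight, Clio is a knight, Hollis is a knight, Caleb is a knave, Bob is a knave, and Yara is a knave.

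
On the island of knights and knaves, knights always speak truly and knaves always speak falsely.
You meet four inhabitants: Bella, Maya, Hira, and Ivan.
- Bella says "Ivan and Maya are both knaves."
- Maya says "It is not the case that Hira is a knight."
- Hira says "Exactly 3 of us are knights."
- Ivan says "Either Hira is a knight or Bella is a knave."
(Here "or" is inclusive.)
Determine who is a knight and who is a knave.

Bella is a knave, so "Ivan and Maya are both knaves" must be false — and it is.
Maya is a knight; "it is not the case that Hira is a knight" is true, as required.
Hira is a knave, and the claim "exactly 3 of us are knights" is indeed false.
Ivan is a knight, so "either Hira is a knight or Bella is a knave" must be true — and it is.

Bella is a knave, Maya is a knight, Hira is a knave, and Ivan is a knight.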